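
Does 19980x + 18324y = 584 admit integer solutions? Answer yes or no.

no

gcd(19980, 18324):
  19980 = 1*18324 + 1656
  18324 = 11*1656 + 108
  1656 = 15*108 + 36
  108 = 3*36
so gcd(19980, 18324) = 36.
36 does not divide 584 (remainder 8), so no integer solutions.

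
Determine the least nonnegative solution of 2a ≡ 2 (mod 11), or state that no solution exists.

gcd(11, 2) = 1  (11 = 5×2 + 1, 2 = 2×1).
1 divides 2, so solutions exist.
Back-substituting, 2×(-5) + 11×(1) = 1.
So 2×(-5) ≡ 1 (mod 11); multiply by 2: a ≡ -10 (mod 11).
Smallest nonnegative: a = -10 mod 11 = 1.

1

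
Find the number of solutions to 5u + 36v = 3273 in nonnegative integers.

gcd(36, 5) = 1.
By Bézout, 5*(-7) + 36*(1) = 1.
One solution: (21, 88).
General: u = 21 + 36t, v = 88 - 5t.
u ≥ 0 ⇒ t ≥ 0; v ≥ 0 ⇒ t ≤ 17. So t ∈ [0, 17]: 18 solutions.

18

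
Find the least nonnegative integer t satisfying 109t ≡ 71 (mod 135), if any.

44

gcd(135, 109) = 1.
1 divides 71, so solutions exist.
By Bézout, 109*(-26) + 135*(21) = 1.
So 109*(-26) ≡ 1 (mod 135); multiply by 71: t ≡ -1846 (mod 135).
Smallest nonnegative: t = -1846 mod 135 = 44.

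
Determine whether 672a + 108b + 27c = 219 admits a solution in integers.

yes

gcd(672, 108) = 12  (672 = 6·108 + 24, 108 = 4·24 + 12, 24 = 2·12).
gcd(12, 27) = 3.
3 divides 219, so integer solutions exist.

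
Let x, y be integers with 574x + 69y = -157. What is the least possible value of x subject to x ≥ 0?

65

gcd(574, 69) = 1.
1 divides -157, so solutions exist.
By Bézout, 574·(22) + 69·(-183) = 1.
Scale by -157/1 = -157: (x₀, y₀) = (-3454, 28731).
General solution: x = -3454 + 69t, y = 28731 - 574t for integer t.
x ≥ 0: smallest is -3454 mod 69 = 65 (at t = 51), with y = -543.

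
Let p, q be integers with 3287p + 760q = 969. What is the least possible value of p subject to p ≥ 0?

gcd(3287, 760) = 19  (3287 = 4·760 + 247, 760 = 3·247 + 19, 247 = 13·19).
19 divides 969, so solutions exist.
Back-substituting, 3287·(-3) + 760·(13) = 19.
Scale by 969/19 = 51: (p₀, q₀) = (-153, 663).
General solution: p = -153 + 40t, q = 663 - 173t for integer t.
p ≥ 0: smallest is -153 mod 40 = 7 (at t = 4), with q = -29.

7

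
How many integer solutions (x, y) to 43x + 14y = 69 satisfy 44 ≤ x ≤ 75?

gcd(43, 14) = 1.
By Bézout, 43·(1) + 14·(-3) = 1.
Particular solution: (13, -35).
General solution: x = 13 + 14t, y = -35 - 43t for integer t.
44 ≤ 13 + 14t ≤ 75 gives t ∈ [3, 4], which is 2 values.

2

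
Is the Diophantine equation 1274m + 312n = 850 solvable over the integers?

no

gcd(1274, 312):
  1274 = 4*312 + 26
  312 = 12*26
so gcd(1274, 312) = 26.
26 does not divide 850 (remainder 18), so no integer solutions.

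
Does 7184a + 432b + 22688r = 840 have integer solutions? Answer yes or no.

gcd(7184, 432) = 16  (7184 = 16*432 + 272, 432 = 1*272 + 160, 272 = 1*160 + 112, 160 = 1*112 + 48, 112 = 2*48 + 16, 48 = 3*16).
gcd(16, 22688) = 16.
16 does not divide 840 (remainder 8), so no integer solutions.

no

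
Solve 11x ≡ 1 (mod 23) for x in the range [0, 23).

21

gcd(23, 11) = 1.
By Bézout, 11×(-2) + 23×(1) = 1.
So 11×-2 ≡ 1 (mod 23), and -2 mod 23 = 21.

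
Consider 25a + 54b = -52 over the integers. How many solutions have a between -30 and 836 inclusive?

gcd(54, 25):
  54 = 2·25 + 4
  25 = 6·4 + 1
  4 = 4·1
so gcd(54, 25) = 1.
Back-substitute for Bézout coefficients:
  1 = 25 - 6·4
  ... = 25·(13) + 54·(-6)
Scale by -52: particular solution (-676, 312); reduce a mod 54: (26, -13).
General solution: a = 26 + 54t, b = -13 - 25t for integer t.
-30 ≤ 26 + 54t ≤ 836 gives t ∈ [-1, 15], which is 17 values.

17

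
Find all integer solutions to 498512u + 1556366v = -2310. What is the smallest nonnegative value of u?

gcd(1556366, 498512):
  1556366 = 3×498512 + 60830
  498512 = 8×60830 + 11872
  60830 = 5×11872 + 1470
  11872 = 8×1470 + 112
  1470 = 13×112 + 14
  112 = 8×14
so gcd(1556366, 498512) = 14.
14 divides -2310, so solutions exist.
Back-substitute for Bézout coefficients:
  14 = 1470 - 13×112
  ... = 498512×(-13765) + 1556366×(4409)
Scale by -2310/14 = -165: (u₀, v₀) = (2271225, -727485).
General solution: u = 2271225 + 111169t, v = -727485 - 35608t for integer t.
u ≥ 0: smallest is 2271225 mod 111169 = 47845 (at t = -20), with v = -15325.

47845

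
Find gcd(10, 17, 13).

gcd(17, 10):
  17 = 1*10 + 7
  10 = 1*7 + 3
  7 = 2*3 + 1
  3 = 3*1
so gcd(17, 10) = 1.
gcd(1, 13) = 1.

1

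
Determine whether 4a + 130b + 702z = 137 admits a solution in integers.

no

gcd(130, 4) = 2.
gcd(2, 702) = 2.
2 does not divide 137 (remainder 1), so no integer solutions.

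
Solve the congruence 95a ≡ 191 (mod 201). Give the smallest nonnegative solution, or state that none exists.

gcd(201, 95):
  201 = 2*95 + 11
  95 = 8*11 + 7
  11 = 1*7 + 4
  7 = 1*4 + 3
  4 = 1*3 + 1
  3 = 3*1
so gcd(201, 95) = 1.
1 divides 191, so solutions exist.
Back-substitute for Bézout coefficients:
  1 = 4 - 1*3
  ... = 95*(-55) + 201*(26)
So 95*(-55) ≡ 1 (mod 201); multiply by 191: a ≡ -10505 (mod 201).
Smallest nonnegative: a = -10505 mod 201 = 148.

148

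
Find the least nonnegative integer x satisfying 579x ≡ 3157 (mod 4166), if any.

1869

gcd(4166, 579):
  4166 = 7·579 + 113
  579 = 5·113 + 14
  113 = 8·14 + 1
  14 = 14·1
so gcd(4166, 579) = 1.
1 divides 3157, so solutions exist.
Back-substitute for Bézout coefficients:
  1 = 113 - 8·14
  ... = 579·(-295) + 4166·(41)
So 579·(-295) ≡ 1 (mod 4166); multiply by 3157: x ≡ -931315 (mod 4166).
Smallest nonnegative: x = -931315 mod 4166 = 1869.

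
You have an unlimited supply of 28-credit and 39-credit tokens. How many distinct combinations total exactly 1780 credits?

Need nonnegative integers with 28j + 39k = 1780.
gcd(28, 39) = 1, and 28·(7) + 39·(-5) = 1.
So (j₀, k₀) = (12460, -8900); general j = 12460 + 39t, k = -8900 - 28t.
j ≥ 0 ⇒ t ≥ -319; k ≥ 0 ⇒ t ≤ -318. That's 2 values of t.

2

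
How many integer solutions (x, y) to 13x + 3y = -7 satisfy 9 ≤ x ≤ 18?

3

gcd(13, 3) = 1  (13 = 4·3 + 1, 3 = 3·1).
Back-substituting, 13·(1) + 3·(-4) = 1.
Scale by -7: particular solution (-7, 28); reduce x mod 3: (2, -11).
General solution: x = 2 + 3t, y = -11 - 13t for integer t.
9 ≤ 2 + 3t ≤ 18 gives t ∈ [3, 5], which is 3 values.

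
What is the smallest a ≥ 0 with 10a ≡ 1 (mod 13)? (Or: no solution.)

4

gcd(13, 10) = 1  (13 = 1·10 + 3, 10 = 3·3 + 1, 3 = 3·1).
1 divides 1, so solutions exist.
Back-substituting, 10·(4) + 13·(-3) = 1.
So 10·(4) ≡ 1 (mod 13); multiply by 1: a ≡ 4 (mod 13).
Smallest nonnegative: a = 4 mod 13 = 4.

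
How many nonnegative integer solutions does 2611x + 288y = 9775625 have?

gcd(2611, 288) = 1  (2611 = 9*288 + 19, 288 = 15*19 + 3, 19 = 6*3 + 1, 3 = 3*1).
Back-substituting, 2611*(91) + 288*(-825) = 1.
Scale by 9775625: one solution is (889581875, -8064890625). Reduce x mod 288: (275, 31450).
General: x = 275 + 288t, y = 31450 - 2611t.
x ≥ 0 ⇒ t ≥ 0; y ≥ 0 ⇒ t ≤ 12. So t ∈ [0, 12]: 13 solutions.

13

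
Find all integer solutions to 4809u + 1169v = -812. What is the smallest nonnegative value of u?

73

gcd(4809, 1169) = 7.
7 divides -812, so solutions exist.
By Bézout, 4809×(44) + 1169×(-181) = 7.
Scale by -812/7 = -116: (u₀, v₀) = (-5104, 20996).
General solution: u = -5104 + 167t, v = 20996 - 687t for integer t.
u ≥ 0: smallest is -5104 mod 167 = 73 (at t = 31), with v = -301.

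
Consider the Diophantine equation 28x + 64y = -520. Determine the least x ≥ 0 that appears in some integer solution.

2

gcd(64, 28):
  64 = 2·28 + 8
  28 = 3·8 + 4
  8 = 2·4
so gcd(64, 28) = 4.
4 divides -520, so solutions exist.
Back-substitute for Bézout coefficients:
  4 = 28 - 3·8
  ... = 28·(7) + 64·(-3)
Scale by -520/4 = -130: (x₀, y₀) = (-910, 390).
General solution: x = -910 + 16t, y = 390 - 7t for integer t.
x ≥ 0: smallest is -910 mod 16 = 2 (at t = 57), with y = -9.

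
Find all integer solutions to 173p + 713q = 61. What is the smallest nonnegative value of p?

gcd(713, 173):
  713 = 4·173 + 21
  173 = 8·21 + 5
  21 = 4·5 + 1
  5 = 5·1
so gcd(713, 173) = 1.
1 divides 61, so solutions exist.
Back-substitute for Bézout coefficients:
  1 = 21 - 4·5
  ... = 173·(-136) + 713·(33)
Scale by 61/1 = 61: (p₀, q₀) = (-8296, 2013).
General solution: p = -8296 + 713t, q = 2013 - 173t for integer t.
p ≥ 0: smallest is -8296 mod 713 = 260 (at t = 12), with q = -63.

260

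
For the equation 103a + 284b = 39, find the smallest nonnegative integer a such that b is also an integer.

gcd(284, 103) = 1  (284 = 2·103 + 78, 103 = 1·78 + 25, 78 = 3·25 + 3, 25 = 8·3 + 1, 3 = 3·1).
1 divides 39, so solutions exist.
Back-substituting, 103·(91) + 284·(-33) = 1.
Scale by 39/1 = 39: (a₀, b₀) = (3549, -1287).
General solution: a = 3549 + 284t, b = -1287 - 103t for integer t.
a ≥ 0: smallest is 3549 mod 284 = 141 (at t = -12), with b = -51.

141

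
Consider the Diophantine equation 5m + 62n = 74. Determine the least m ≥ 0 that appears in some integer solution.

gcd(62, 5) = 1  (62 = 12×5 + 2, 5 = 2×2 + 1, 2 = 2×1).
1 divides 74, so solutions exist.
Back-substituting, 5×(25) + 62×(-2) = 1.
Scale by 74/1 = 74: (m₀, n₀) = (1850, -148).
General solution: m = 1850 + 62t, n = -148 - 5t for integer t.
m ≥ 0: smallest is 1850 mod 62 = 52 (at t = -29), with n = -3.

52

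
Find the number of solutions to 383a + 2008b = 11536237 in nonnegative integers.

15

gcd(2008, 383) = 1  (2008 = 5×383 + 93, 383 = 4×93 + 11, 93 = 8×11 + 5, 11 = 2×5 + 1, 5 = 5×1).
Back-substituting, 383×(367) + 2008×(-70) = 1.
Scale by 11536237: one solution is (4233798979, -807536590). Reduce a mod 2008: (1259, 5505).
General: a = 1259 + 2008t, b = 5505 - 383t.
a ≥ 0 ⇒ t ≥ 0; b ≥ 0 ⇒ t ≤ 14. So t ∈ [0, 14]: 15 solutions.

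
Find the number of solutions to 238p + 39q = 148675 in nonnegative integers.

gcd(238, 39) = 1  (238 = 6*39 + 4, 39 = 9*4 + 3, 4 = 1*3 + 1, 3 = 3*1).
Back-substituting, 238*(10) + 39*(-61) = 1.
Scale by 148675: one solution is (1486750, -9069175). Reduce p mod 39: (31, 3623).
General: p = 31 + 39t, q = 3623 - 238t.
p ≥ 0 ⇒ t ≥ 0; q ≥ 0 ⇒ t ≤ 15. So t ∈ [0, 15]: 16 solutions.

16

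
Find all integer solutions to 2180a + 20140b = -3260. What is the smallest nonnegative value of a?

gcd(20140, 2180) = 20.
20 divides -3260, so solutions exist.
By Bézout, 2180·(-194) + 20140·(21) = 20.
Scale by -3260/20 = -163: (a₀, b₀) = (31622, -3423).
General solution: a = 31622 + 1007t, b = -3423 - 109t for integer t.
a ≥ 0: smallest is 31622 mod 1007 = 405 (at t = -31), with b = -44.

405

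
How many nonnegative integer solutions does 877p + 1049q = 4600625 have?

5

gcd(1049, 877):
  1049 = 1×877 + 172
  877 = 5×172 + 17
  172 = 10×17 + 2
  17 = 8×2 + 1
  2 = 2×1
so gcd(1049, 877) = 1.
Back-substitute for Bézout coefficients:
  1 = 17 - 8×2
  ... = 877×(494) + 1049×(-413)
Scale by 4600625: one solution is (2272708750, -1900058125). Reduce p mod 1049: (947, 3594).
General: p = 947 + 1049t, q = 3594 - 877t.
p ≥ 0 ⇒ t ≥ 0; q ≥ 0 ⇒ t ≤ 4. So t ∈ [0, 4]: 5 solutions.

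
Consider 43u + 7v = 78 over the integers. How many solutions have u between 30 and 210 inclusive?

25

gcd(43, 7) = 1  (43 = 6*7 + 1, 7 = 7*1).
Back-substituting, 43*(1) + 7*(-6) = 1.
Scale by 78: particular solution (78, -468); reduce u mod 7: (1, 5).
General solution: u = 1 + 7t, v = 5 - 43t for integer t.
30 ≤ 1 + 7t ≤ 210 gives t ∈ [5, 29], which is 25 values.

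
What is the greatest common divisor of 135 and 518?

gcd(518, 135):
  518 = 3*135 + 113
  135 = 1*113 + 22
  113 = 5*22 + 3
  22 = 7*3 + 1
  3 = 3*1
so gcd(518, 135) = 1.

1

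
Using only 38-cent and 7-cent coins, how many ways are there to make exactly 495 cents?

Need nonnegative integers with 38j + 7k = 495.
gcd(38, 7) = 1, and 38·(-2) + 7·(11) = 1.
So (j₀, k₀) = (-990, 5445); general j = -990 + 7t, k = 5445 - 38t.
j ≥ 0 ⇒ t ≥ 142; k ≥ 0 ⇒ t ≤ 143. That's 2 values of t.

2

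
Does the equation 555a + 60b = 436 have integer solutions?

no

gcd(555, 60) = 15  (555 = 9·60 + 15, 60 = 4·15).
15 does not divide 436 (remainder 1), so no integer solutions.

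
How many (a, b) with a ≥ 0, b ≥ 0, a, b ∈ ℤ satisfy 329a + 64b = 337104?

gcd(329, 64):
  329 = 5·64 + 9
  64 = 7·9 + 1
  9 = 9·1
so gcd(329, 64) = 1.
Back-substitute for Bézout coefficients:
  1 = 64 - 7·9
  ... = 329·(-7) + 64·(36)
Scale by 337104: one solution is (-2359728, 12135744). Reduce a mod 64: (16, 5185).
General: a = 16 + 64t, b = 5185 - 329t.
a ≥ 0 ⇒ t ≥ 0; b ≥ 0 ⇒ t ≤ 15. So t ∈ [0, 15]: 16 solutions.

16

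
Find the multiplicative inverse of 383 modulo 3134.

gcd(3134, 383):
  3134 = 8·383 + 70
  383 = 5·70 + 33
  70 = 2·33 + 4
  33 = 8·4 + 1
  4 = 4·1
so gcd(3134, 383) = 1.
Back-substitute for Bézout coefficients:
  1 = 33 - 8·4
  ... = 383·(761) + 3134·(-93)
So 383·761 ≡ 1 (mod 3134), and 761 mod 3134 = 761.

761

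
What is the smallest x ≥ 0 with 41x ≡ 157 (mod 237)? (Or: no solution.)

131

gcd(237, 41) = 1.
1 divides 157, so solutions exist.
By Bézout, 41×(-52) + 237×(9) = 1.
So 41×(-52) ≡ 1 (mod 237); multiply by 157: x ≡ -8164 (mod 237).
Smallest nonnegative: x = -8164 mod 237 = 131.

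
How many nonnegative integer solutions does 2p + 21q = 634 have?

gcd(21, 2) = 1.
By Bézout, 2·(-10) + 21·(1) = 1.
One solution: (2, 30).
General: p = 2 + 21t, q = 30 - 2t.
p ≥ 0 ⇒ t ≥ 0; q ≥ 0 ⇒ t ≤ 15. So t ∈ [0, 15]: 16 solutions.

16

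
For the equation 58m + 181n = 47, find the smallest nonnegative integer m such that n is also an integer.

135

gcd(181, 58):
  181 = 3×58 + 7
  58 = 8×7 + 2
  7 = 3×2 + 1
  2 = 2×1
so gcd(181, 58) = 1.
1 divides 47, so solutions exist.
Back-substitute for Bézout coefficients:
  1 = 7 - 3×2
  ... = 58×(-78) + 181×(25)
Scale by 47/1 = 47: (m₀, n₀) = (-3666, 1175).
General solution: m = -3666 + 181t, n = 1175 - 58t for integer t.
m ≥ 0: smallest is -3666 mod 181 = 135 (at t = 21), with n = -43.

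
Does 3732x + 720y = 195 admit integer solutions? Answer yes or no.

no

gcd(3732, 720) = 12.
12 does not divide 195 (remainder 3), so no integer solutions.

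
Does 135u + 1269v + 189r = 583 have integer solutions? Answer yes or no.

no

gcd(1269, 135) = 27.
gcd(27, 189) = 27.
27 does not divide 583 (remainder 16), so no integer solutions.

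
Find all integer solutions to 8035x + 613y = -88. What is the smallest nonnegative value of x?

203

gcd(8035, 613) = 1.
1 divides -88, so solutions exist.
By Bézout, 8035×(-65) + 613×(852) = 1.
Scale by -88/1 = -88: (x₀, y₀) = (5720, -74976).
General solution: x = 5720 + 613t, y = -74976 - 8035t for integer t.
x ≥ 0: smallest is 5720 mod 613 = 203 (at t = -9), with y = -2661.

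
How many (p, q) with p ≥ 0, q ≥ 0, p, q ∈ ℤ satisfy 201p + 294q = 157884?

8

gcd(294, 201) = 3.
By Bézout, 201*(-19) + 294*(13) = 3.
One solution: (60, 496).
General: p = 60 + 98t, q = 496 - 67t.
p ≥ 0 ⇒ t ≥ 0; q ≥ 0 ⇒ t ≤ 7. So t ∈ [0, 7]: 8 solutions.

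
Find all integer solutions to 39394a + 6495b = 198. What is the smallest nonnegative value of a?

5607

gcd(39394, 6495):
  39394 = 6×6495 + 424
  6495 = 15×424 + 135
  424 = 3×135 + 19
  135 = 7×19 + 2
  19 = 9×2 + 1
  2 = 2×1
so gcd(39394, 6495) = 1.
1 divides 198, so solutions exist.
Back-substitute for Bézout coefficients:
  1 = 19 - 9×2
  ... = 39394×(3079) + 6495×(-18675)
Scale by 198/1 = 198: (a₀, b₀) = (609642, -3697650).
General solution: a = 609642 + 6495t, b = -3697650 - 39394t for integer t.
a ≥ 0: smallest is 609642 mod 6495 = 5607 (at t = -93), with b = -34008.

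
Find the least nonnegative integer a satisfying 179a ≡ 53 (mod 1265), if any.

707

gcd(1265, 179) = 1.
1 divides 53, so solutions exist.
By Bézout, 179*(-106) + 1265*(15) = 1.
So 179*(-106) ≡ 1 (mod 1265); multiply by 53: a ≡ -5618 (mod 1265).
Smallest nonnegative: a = -5618 mod 1265 = 707.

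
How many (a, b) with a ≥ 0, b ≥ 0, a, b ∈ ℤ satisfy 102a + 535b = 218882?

4

gcd(535, 102) = 1  (535 = 5×102 + 25, 102 = 4×25 + 2, 25 = 12×2 + 1, 2 = 2×1).
Back-substituting, 102×(-257) + 535×(49) = 1.
Scale by 218882: one solution is (-56252674, 10725218). Reduce a mod 535: (436, 326).
General: a = 436 + 535t, b = 326 - 102t.
a ≥ 0 ⇒ t ≥ 0; b ≥ 0 ⇒ t ≤ 3. So t ∈ [0, 3]: 4 solutions.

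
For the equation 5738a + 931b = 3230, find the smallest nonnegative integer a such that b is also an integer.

9

gcd(5738, 931):
  5738 = 6×931 + 152
  931 = 6×152 + 19
  152 = 8×19
so gcd(5738, 931) = 19.
19 divides 3230, so solutions exist.
Back-substitute for Bézout coefficients:
  19 = 931 - 6×152
  ... = 5738×(-6) + 931×(37)
Scale by 3230/19 = 170: (a₀, b₀) = (-1020, 6290).
General solution: a = -1020 + 49t, b = 6290 - 302t for integer t.
a ≥ 0: smallest is -1020 mod 49 = 9 (at t = 21), with b = -52.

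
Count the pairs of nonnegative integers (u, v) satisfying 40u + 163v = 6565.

gcd(163, 40) = 1.
By Bézout, 40×(53) + 163×(-13) = 1.
One solution: (103, 15).
General: u = 103 + 163t, v = 15 - 40t.
u ≥ 0 ⇒ t ≥ 0; v ≥ 0 ⇒ t ≤ 0. So t ∈ [0, 0]: 1 solution.

1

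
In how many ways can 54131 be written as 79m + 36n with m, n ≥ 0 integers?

19

gcd(79, 36):
  79 = 2·36 + 7
  36 = 5·7 + 1
  7 = 7·1
so gcd(79, 36) = 1.
Back-substitute for Bézout coefficients:
  1 = 36 - 5·7
  ... = 79·(-5) + 36·(11)
Scale by 54131: one solution is (-270655, 595441). Reduce m mod 36: (29, 1440).
General: m = 29 + 36t, n = 1440 - 79t.
m ≥ 0 ⇒ t ≥ 0; n ≥ 0 ⇒ t ≤ 18. So t ∈ [0, 18]: 19 solutions.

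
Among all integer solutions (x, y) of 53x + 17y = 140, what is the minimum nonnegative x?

2

gcd(53, 17):
  53 = 3·17 + 2
  17 = 8·2 + 1
  2 = 2·1
so gcd(53, 17) = 1.
1 divides 140, so solutions exist.
Back-substitute for Bézout coefficients:
  1 = 17 - 8·2
  ... = 53·(-8) + 17·(25)
Scale by 140/1 = 140: (x₀, y₀) = (-1120, 3500).
General solution: x = -1120 + 17t, y = 3500 - 53t for integer t.
x ≥ 0: smallest is -1120 mod 17 = 2 (at t = 66), with y = 2.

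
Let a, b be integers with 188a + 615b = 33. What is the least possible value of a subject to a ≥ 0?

396

gcd(615, 188) = 1.
1 divides 33, so solutions exist.
By Bézout, 188*(-193) + 615*(59) = 1.
Scale by 33/1 = 33: (a₀, b₀) = (-6369, 1947).
General solution: a = -6369 + 615t, b = 1947 - 188t for integer t.
a ≥ 0: smallest is -6369 mod 615 = 396 (at t = 11), with b = -121.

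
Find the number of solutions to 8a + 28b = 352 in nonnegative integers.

gcd(28, 8) = 4  (28 = 3×8 + 4, 8 = 2×4).
Back-substituting, 8×(-3) + 28×(1) = 4.
Scale by 88: one solution is (-264, 88). Reduce a mod 7: (2, 12).
General: a = 2 + 7t, b = 12 - 2t.
a ≥ 0 ⇒ t ≥ 0; b ≥ 0 ⇒ t ≤ 6. So t ∈ [0, 6]: 7 solutions.

7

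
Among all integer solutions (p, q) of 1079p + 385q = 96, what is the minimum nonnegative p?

gcd(1079, 385):
  1079 = 2·385 + 309
  385 = 1·309 + 76
  309 = 4·76 + 5
  76 = 15·5 + 1
  5 = 5·1
so gcd(1079, 385) = 1.
1 divides 96, so solutions exist.
Back-substitute for Bézout coefficients:
  1 = 76 - 15·5
  ... = 1079·(-76) + 385·(213)
Scale by 96/1 = 96: (p₀, q₀) = (-7296, 20448).
General solution: p = -7296 + 385t, q = 20448 - 1079t for integer t.
p ≥ 0: smallest is -7296 mod 385 = 19 (at t = 19), with q = -53.

19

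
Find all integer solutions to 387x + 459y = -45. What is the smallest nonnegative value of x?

gcd(459, 387):
  459 = 1×387 + 72
  387 = 5×72 + 27
  72 = 2×27 + 18
  27 = 1×18 + 9
  18 = 2×9
so gcd(459, 387) = 9.
9 divides -45, so solutions exist.
Back-substitute for Bézout coefficients:
  9 = 27 - 1×18
  ... = 387×(19) + 459×(-16)
Scale by -45/9 = -5: (x₀, y₀) = (-95, 80).
General solution: x = -95 + 51t, y = 80 - 43t for integer t.
x ≥ 0: smallest is -95 mod 51 = 7 (at t = 2), with y = -6.

7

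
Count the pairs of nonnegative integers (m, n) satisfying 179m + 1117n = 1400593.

gcd(1117, 179):
  1117 = 6·179 + 43
  179 = 4·43 + 7
  43 = 6·7 + 1
  7 = 7·1
so gcd(1117, 179) = 1.
Back-substitute for Bézout coefficients:
  1 = 43 - 6·7
  ... = 179·(-156) + 1117·(25)
Scale by 1400593: one solution is (-218492508, 35014825). Reduce m mod 1117: (511, 1172).
General: m = 511 + 1117t, n = 1172 - 179t.
m ≥ 0 ⇒ t ≥ 0; n ≥ 0 ⇒ t ≤ 6. So t ∈ [0, 6]: 7 solutions.

7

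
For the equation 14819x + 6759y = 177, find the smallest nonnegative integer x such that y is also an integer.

3855

gcd(14819, 6759) = 1  (14819 = 2×6759 + 1301, 6759 = 5×1301 + 254, 1301 = 5×254 + 31, 254 = 8×31 + 6, 31 = 5×6 + 1, 6 = 6×1).
1 divides 177, so solutions exist.
Back-substituting, 14819×(1091) + 6759×(-2392) = 1.
Scale by 177/1 = 177: (x₀, y₀) = (193107, -423384).
General solution: x = 193107 + 6759t, y = -423384 - 14819t for integer t.
x ≥ 0: smallest is 193107 mod 6759 = 3855 (at t = -28), with y = -8452.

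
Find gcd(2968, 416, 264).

gcd(2968, 416):
  2968 = 7·416 + 56
  416 = 7·56 + 24
  56 = 2·24 + 8
  24 = 3·8
so gcd(2968, 416) = 8.
gcd(8, 264) = 8.

8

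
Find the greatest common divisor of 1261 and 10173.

1

gcd(10173, 1261):
  10173 = 8*1261 + 85
  1261 = 14*85 + 71
  85 = 1*71 + 14
  71 = 5*14 + 1
  14 = 14*1
so gcd(10173, 1261) = 1.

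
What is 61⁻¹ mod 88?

gcd(88, 61) = 1  (88 = 1*61 + 27, 61 = 2*27 + 7, 27 = 3*7 + 6, 7 = 1*6 + 1, 6 = 6*1).
Back-substituting, 61*(13) + 88*(-9) = 1.
So 61*13 ≡ 1 (mod 88), and 13 mod 88 = 13.

13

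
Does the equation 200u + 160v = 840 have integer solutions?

gcd(200, 160) = 40  (200 = 1×160 + 40, 160 = 4×40).
40 divides 840, so integer solutions exist.

yes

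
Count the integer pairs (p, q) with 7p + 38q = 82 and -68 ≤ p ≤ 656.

gcd(38, 7) = 1.
By Bézout, 7*(11) + 38*(-2) = 1.
Particular solution: (28, -3).
General solution: p = 28 + 38t, q = -3 - 7t for integer t.
-68 ≤ 28 + 38t ≤ 656 gives t ∈ [-2, 16], which is 19 values.

19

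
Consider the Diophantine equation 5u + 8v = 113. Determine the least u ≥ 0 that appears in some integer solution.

5

gcd(8, 5) = 1.
1 divides 113, so solutions exist.
By Bézout, 5·(-3) + 8·(2) = 1.
Scale by 113/1 = 113: (u₀, v₀) = (-339, 226).
General solution: u = -339 + 8t, v = 226 - 5t for integer t.
u ≥ 0: smallest is -339 mod 8 = 5 (at t = 43), with v = 11.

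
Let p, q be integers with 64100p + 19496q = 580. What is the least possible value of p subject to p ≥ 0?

gcd(64100, 19496) = 4.
4 divides 580, so solutions exist.
By Bézout, 64100×(601) + 19496×(-1976) = 4.
Scale by 580/4 = 145: (p₀, q₀) = (87145, -286520).
General solution: p = 87145 + 4874t, q = -286520 - 16025t for integer t.
p ≥ 0: smallest is 87145 mod 4874 = 4287 (at t = -17), with q = -14095.

4287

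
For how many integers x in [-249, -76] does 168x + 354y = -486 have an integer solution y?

gcd(354, 168) = 6  (354 = 2·168 + 18, 168 = 9·18 + 6, 18 = 3·6).
Back-substituting, 168·(19) + 354·(-9) = 6.
Scale by -81: particular solution (-1539, 729); reduce x mod 59: (54, -27).
General solution: x = 54 + 59t, y = -27 - 28t for integer t.
-249 ≤ 54 + 59t ≤ -76 gives t ∈ [-5, -3], which is 3 values.

3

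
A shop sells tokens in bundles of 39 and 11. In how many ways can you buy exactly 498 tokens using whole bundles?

1

Need nonnegative integers with 39j + 11k = 498.
gcd(39, 11) = 1, and 39·(2) + 11·(-7) = 1.
So (j₀, k₀) = (996, -3486); general j = 996 + 11t, k = -3486 - 39t.
j ≥ 0 ⇒ t ≥ -90; k ≥ 0 ⇒ t ≤ -90. That's 1 value of t.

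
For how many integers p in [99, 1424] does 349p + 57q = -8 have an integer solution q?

23

gcd(349, 57) = 1  (349 = 6*57 + 7, 57 = 8*7 + 1, 7 = 7*1).
Back-substituting, 349*(-8) + 57*(49) = 1.
Scale by -8: particular solution (64, -392); reduce p mod 57: (7, -43).
General solution: p = 7 + 57t, q = -43 - 349t for integer t.
99 ≤ 7 + 57t ≤ 1424 gives t ∈ [2, 24], which is 23 values.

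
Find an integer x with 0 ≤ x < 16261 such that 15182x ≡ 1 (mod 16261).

gcd(16261, 15182):
  16261 = 1·15182 + 1079
  15182 = 14·1079 + 76
  1079 = 14·76 + 15
  76 = 5·15 + 1
  15 = 15·1
so gcd(16261, 15182) = 1.
Back-substitute for Bézout coefficients:
  1 = 76 - 5·15
  ... = 15182·(1070) + 16261·(-999)
So 15182·1070 ≡ 1 (mod 16261), and 1070 mod 16261 = 1070.

1070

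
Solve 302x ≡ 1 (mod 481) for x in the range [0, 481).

438

gcd(481, 302):
  481 = 1×302 + 179
  302 = 1×179 + 123
  179 = 1×123 + 56
  123 = 2×56 + 11
  56 = 5×11 + 1
  11 = 11×1
so gcd(481, 302) = 1.
Back-substitute for Bézout coefficients:
  1 = 56 - 5×11
  ... = 302×(-43) + 481×(27)
So 302×-43 ≡ 1 (mod 481), and -43 mod 481 = 438.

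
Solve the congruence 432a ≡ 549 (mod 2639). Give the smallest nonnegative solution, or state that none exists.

gcd(2639, 432) = 1.
1 divides 549, so solutions exist.
By Bézout, 432·(1179) + 2639·(-193) = 1.
So 432·(1179) ≡ 1 (mod 2639); multiply by 549: a ≡ 647271 (mod 2639).
Smallest nonnegative: a = 647271 mod 2639 = 716.

716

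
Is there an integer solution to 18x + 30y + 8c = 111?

gcd(30, 18) = 6  (30 = 1*18 + 12, 18 = 1*12 + 6, 12 = 2*6).
gcd(6, 8) = 2.
2 does not divide 111 (remainder 1), so no integer solutions.

no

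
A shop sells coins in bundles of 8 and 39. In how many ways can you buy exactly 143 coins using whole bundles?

Need nonnegative integers with 8j + 39k = 143.
gcd(8, 39) = 1, and 8·(5) + 39·(-1) = 1.
So (j₀, k₀) = (715, -143); general j = 715 + 39t, k = -143 - 8t.
j ≥ 0 ⇒ t ≥ -18; k ≥ 0 ⇒ t ≤ -18. That's 1 value of t.

1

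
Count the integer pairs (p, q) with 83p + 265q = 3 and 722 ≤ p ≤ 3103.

9

gcd(265, 83):
  265 = 3·83 + 16
  83 = 5·16 + 3
  16 = 5·3 + 1
  3 = 3·1
so gcd(265, 83) = 1.
Back-substitute for Bézout coefficients:
  1 = 16 - 5·3
  ... = 83·(-83) + 265·(26)
Scale by 3: particular solution (-249, 78); reduce p mod 265: (16, -5).
General solution: p = 16 + 265t, q = -5 - 83t for integer t.
722 ≤ 16 + 265t ≤ 3103 gives t ∈ [3, 11], which is 9 values.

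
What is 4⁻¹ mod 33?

gcd(33, 4) = 1.
By Bézout, 4*(-8) + 33*(1) = 1.
So 4*-8 ≡ 1 (mod 33), and -8 mod 33 = 25.

25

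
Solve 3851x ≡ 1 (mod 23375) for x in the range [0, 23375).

1651

gcd(23375, 3851):
  23375 = 6·3851 + 269
  3851 = 14·269 + 85
  269 = 3·85 + 14
  85 = 6·14 + 1
  14 = 14·1
so gcd(23375, 3851) = 1.
Back-substitute for Bézout coefficients:
  1 = 85 - 6·14
  ... = 3851·(1651) + 23375·(-272)
So 3851·1651 ≡ 1 (mod 23375), and 1651 mod 23375 = 1651.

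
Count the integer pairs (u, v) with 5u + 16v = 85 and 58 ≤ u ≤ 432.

23

gcd(16, 5):
  16 = 3×5 + 1
  5 = 5×1
so gcd(16, 5) = 1.
Back-substitute for Bézout coefficients:
  1 = 16 - 3×5
  ... = 5×(-3) + 16×(1)
Scale by 85: particular solution (-255, 85); reduce u mod 16: (1, 5).
General solution: u = 1 + 16t, v = 5 - 5t for integer t.
58 ≤ 1 + 16t ≤ 432 gives t ∈ [4, 26], which is 23 values.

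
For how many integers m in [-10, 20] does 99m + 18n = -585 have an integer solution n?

gcd(99, 18) = 9  (99 = 5*18 + 9, 18 = 2*9).
Back-substituting, 99*(1) + 18*(-5) = 9.
Scale by -65: particular solution (-65, 325); reduce m mod 2: (1, -38).
General solution: m = 1 + 2t, n = -38 - 11t for integer t.
-10 ≤ 1 + 2t ≤ 20 gives t ∈ [-5, 9], which is 15 values.

15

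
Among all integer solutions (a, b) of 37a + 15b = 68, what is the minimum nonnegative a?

14

gcd(37, 15):
  37 = 2*15 + 7
  15 = 2*7 + 1
  7 = 7*1
so gcd(37, 15) = 1.
1 divides 68, so solutions exist.
Back-substitute for Bézout coefficients:
  1 = 15 - 2*7
  ... = 37*(-2) + 15*(5)
Scale by 68/1 = 68: (a₀, b₀) = (-136, 340).
General solution: a = -136 + 15t, b = 340 - 37t for integer t.
a ≥ 0: smallest is -136 mod 15 = 14 (at t = 10), with b = -30.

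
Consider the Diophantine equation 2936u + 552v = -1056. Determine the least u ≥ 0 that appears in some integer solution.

gcd(2936, 552):
  2936 = 5*552 + 176
  552 = 3*176 + 24
  176 = 7*24 + 8
  24 = 3*8
so gcd(2936, 552) = 8.
8 divides -1056, so solutions exist.
Back-substitute for Bézout coefficients:
  8 = 176 - 7*24
  ... = 2936*(22) + 552*(-117)
Scale by -1056/8 = -132: (u₀, v₀) = (-2904, 15444).
General solution: u = -2904 + 69t, v = 15444 - 367t for integer t.
u ≥ 0: smallest is -2904 mod 69 = 63 (at t = 43), with v = -337.

63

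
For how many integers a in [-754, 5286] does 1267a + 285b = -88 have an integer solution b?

gcd(1267, 285) = 1.
By Bézout, 1267·(-92) + 285·(409) = 1.
Particular solution: (116, -516).
General solution: a = 116 + 285t, b = -516 - 1267t for integer t.
-754 ≤ 116 + 285t ≤ 5286 gives t ∈ [-3, 18], which is 22 values.

22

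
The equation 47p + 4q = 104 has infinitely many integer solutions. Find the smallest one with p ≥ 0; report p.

0

gcd(47, 4):
  47 = 11·4 + 3
  4 = 1·3 + 1
  3 = 3·1
so gcd(47, 4) = 1.
1 divides 104, so solutions exist.
Back-substitute for Bézout coefficients:
  1 = 4 - 1·3
  ... = 47·(-1) + 4·(12)
Scale by 104/1 = 104: (p₀, q₀) = (-104, 1248).
General solution: p = -104 + 4t, q = 1248 - 47t for integer t.
p ≥ 0: smallest is -104 mod 4 = 0 (at t = 26), with q = 26.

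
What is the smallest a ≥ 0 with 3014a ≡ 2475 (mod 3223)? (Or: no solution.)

gcd(3223, 3014):
  3223 = 1·3014 + 209
  3014 = 14·209 + 88
  209 = 2·88 + 33
  88 = 2·33 + 22
  33 = 1·22 + 11
  22 = 2·11
so gcd(3223, 3014) = 11.
11 divides 2475, so solutions exist.
Back-substitute for Bézout coefficients:
  11 = 33 - 1·22
  ... = 3014·(-108) + 3223·(101)
So 3014·(-108) ≡ 11 (mod 3223); multiply by 225: a ≡ -24300 (mod 293).
Smallest nonnegative: a = -24300 mod 293 = 19.

19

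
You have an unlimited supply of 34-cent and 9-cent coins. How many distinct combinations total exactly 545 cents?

Need nonnegative integers with 34j + 9k = 545.
gcd(34, 9) = 1, and 34·(4) + 9·(-15) = 1.
So (j₀, k₀) = (2180, -8175); general j = 2180 + 9t, k = -8175 - 34t.
j ≥ 0 ⇒ t ≥ -242; k ≥ 0 ⇒ t ≤ -241. That's 2 values of t.

2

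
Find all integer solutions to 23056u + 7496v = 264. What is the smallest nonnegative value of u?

gcd(23056, 7496):
  23056 = 3*7496 + 568
  7496 = 13*568 + 112
  568 = 5*112 + 8
  112 = 14*8
so gcd(23056, 7496) = 8.
8 divides 264, so solutions exist.
Back-substitute for Bézout coefficients:
  8 = 568 - 5*112
  ... = 23056*(66) + 7496*(-203)
Scale by 264/8 = 33: (u₀, v₀) = (2178, -6699).
General solution: u = 2178 + 937t, v = -6699 - 2882t for integer t.
u ≥ 0: smallest is 2178 mod 937 = 304 (at t = -2), with v = -935.

304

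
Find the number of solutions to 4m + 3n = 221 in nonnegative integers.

gcd(4, 3) = 1  (4 = 1*3 + 1, 3 = 3*1).
Back-substituting, 4*(1) + 3*(-1) = 1.
Scale by 221: one solution is (221, -221). Reduce m mod 3: (2, 71).
General: m = 2 + 3t, n = 71 - 4t.
m ≥ 0 ⇒ t ≥ 0; n ≥ 0 ⇒ t ≤ 17. So t ∈ [0, 17]: 18 solutions.

18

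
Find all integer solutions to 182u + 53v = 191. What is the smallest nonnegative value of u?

gcd(182, 53) = 1.
1 divides 191, so solutions exist.
By Bézout, 182·(-23) + 53·(79) = 1.
Scale by 191/1 = 191: (u₀, v₀) = (-4393, 15089).
General solution: u = -4393 + 53t, v = 15089 - 182t for integer t.
u ≥ 0: smallest is -4393 mod 53 = 6 (at t = 83), with v = -17.

6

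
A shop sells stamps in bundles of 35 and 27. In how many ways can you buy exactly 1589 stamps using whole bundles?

2

Need nonnegative integers with 35j + 27k = 1589.
gcd(35, 27) = 1, and 35·(-10) + 27·(13) = 1.
So (j₀, k₀) = (-15890, 20657); general j = -15890 + 27t, k = 20657 - 35t.
j ≥ 0 ⇒ t ≥ 589; k ≥ 0 ⇒ t ≤ 590. That's 2 values of t.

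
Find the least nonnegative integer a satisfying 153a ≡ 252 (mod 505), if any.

269

gcd(505, 153) = 1.
1 divides 252, so solutions exist.
By Bézout, 153·(-33) + 505·(10) = 1.
So 153·(-33) ≡ 1 (mod 505); multiply by 252: a ≡ -8316 (mod 505).
Smallest nonnegative: a = -8316 mod 505 = 269.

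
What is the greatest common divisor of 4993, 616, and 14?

gcd(4993, 616):
  4993 = 8×616 + 65
  616 = 9×65 + 31
  65 = 2×31 + 3
  31 = 10×3 + 1
  3 = 3×1
so gcd(4993, 616) = 1.
gcd(1, 14) = 1.

1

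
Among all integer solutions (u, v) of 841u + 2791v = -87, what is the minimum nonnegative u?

gcd(2791, 841) = 1  (2791 = 3*841 + 268, 841 = 3*268 + 37, 268 = 7*37 + 9, 37 = 4*9 + 1, 9 = 9*1).
1 divides -87, so solutions exist.
Back-substituting, 841*(302) + 2791*(-91) = 1.
Scale by -87/1 = -87: (u₀, v₀) = (-26274, 7917).
General solution: u = -26274 + 2791t, v = 7917 - 841t for integer t.
u ≥ 0: smallest is -26274 mod 2791 = 1636 (at t = 10), with v = -493.

1636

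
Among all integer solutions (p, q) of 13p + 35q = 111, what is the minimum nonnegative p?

22

gcd(35, 13):
  35 = 2×13 + 9
  13 = 1×9 + 4
  9 = 2×4 + 1
  4 = 4×1
so gcd(35, 13) = 1.
1 divides 111, so solutions exist.
Back-substitute for Bézout coefficients:
  1 = 9 - 2×4
  ... = 13×(-8) + 35×(3)
Scale by 111/1 = 111: (p₀, q₀) = (-888, 333).
General solution: p = -888 + 35t, q = 333 - 13t for integer t.
p ≥ 0: smallest is -888 mod 35 = 22 (at t = 26), with q = -5.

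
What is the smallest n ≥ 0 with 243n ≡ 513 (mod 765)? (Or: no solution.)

21

gcd(765, 243) = 9.
9 divides 513, so solutions exist.
By Bézout, 243*(-22) + 765*(7) = 9.
So 243*(-22) ≡ 9 (mod 765); multiply by 57: n ≡ -1254 (mod 85).
Smallest nonnegative: n = -1254 mod 85 = 21.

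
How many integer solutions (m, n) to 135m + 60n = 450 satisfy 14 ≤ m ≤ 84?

gcd(135, 60) = 15.
By Bézout, 135×(1) + 60×(-2) = 15.
Particular solution: (2, 3).
General solution: m = 2 + 4t, n = 3 - 9t for integer t.
14 ≤ 2 + 4t ≤ 84 gives t ∈ [3, 20], which is 18 values.

18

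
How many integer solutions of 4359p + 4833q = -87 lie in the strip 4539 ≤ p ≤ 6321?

gcd(4833, 4359):
  4833 = 1·4359 + 474
  4359 = 9·474 + 93
  474 = 5·93 + 9
  93 = 10·9 + 3
  9 = 3·3
so gcd(4833, 4359) = 3.
Back-substitute for Bézout coefficients:
  3 = 93 - 10·9
  ... = 4359·(520) + 4833·(-469)
Scale by -29: particular solution (-15080, 13601); reduce p mod 1611: (1030, -929).
General solution: p = 1030 + 1611t, q = -929 - 1453t for integer t.
4539 ≤ 1030 + 1611t ≤ 6321 gives t ∈ [3, 3], which is 1 value.

1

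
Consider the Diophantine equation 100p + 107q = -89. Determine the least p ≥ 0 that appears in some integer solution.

gcd(107, 100):
  107 = 1*100 + 7
  100 = 14*7 + 2
  7 = 3*2 + 1
  2 = 2*1
so gcd(107, 100) = 1.
1 divides -89, so solutions exist.
Back-substitute for Bézout coefficients:
  1 = 7 - 3*2
  ... = 100*(-46) + 107*(43)
Scale by -89/1 = -89: (p₀, q₀) = (4094, -3827).
General solution: p = 4094 + 107t, q = -3827 - 100t for integer t.
p ≥ 0: smallest is 4094 mod 107 = 28 (at t = -38), with q = -27.

28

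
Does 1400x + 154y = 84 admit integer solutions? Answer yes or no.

yes

gcd(1400, 154) = 14.
14 divides 84, so integer solutions exist.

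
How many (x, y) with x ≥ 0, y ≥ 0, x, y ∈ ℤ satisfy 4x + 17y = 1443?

21

gcd(17, 4):
  17 = 4·4 + 1
  4 = 4·1
so gcd(17, 4) = 1.
Back-substitute for Bézout coefficients:
  1 = 17 - 4·4
  ... = 4·(-4) + 17·(1)
Scale by 1443: one solution is (-5772, 1443). Reduce x mod 17: (8, 83).
General: x = 8 + 17t, y = 83 - 4t.
x ≥ 0 ⇒ t ≥ 0; y ≥ 0 ⇒ t ≤ 20. So t ∈ [0, 20]: 21 solutions.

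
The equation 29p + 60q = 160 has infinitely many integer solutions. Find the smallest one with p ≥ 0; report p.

20

gcd(60, 29) = 1.
1 divides 160, so solutions exist.
By Bézout, 29·(29) + 60·(-14) = 1.
Scale by 160/1 = 160: (p₀, q₀) = (4640, -2240).
General solution: p = 4640 + 60t, q = -2240 - 29t for integer t.
p ≥ 0: smallest is 4640 mod 60 = 20 (at t = -77), with q = -7.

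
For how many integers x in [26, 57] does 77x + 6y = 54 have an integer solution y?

gcd(77, 6) = 1.
By Bézout, 77·(-1) + 6·(13) = 1.
Particular solution: (0, 9).
General solution: x = 0 + 6t, y = 9 - 77t for integer t.
26 ≤ 0 + 6t ≤ 57 gives t ∈ [5, 9], which is 5 values.

5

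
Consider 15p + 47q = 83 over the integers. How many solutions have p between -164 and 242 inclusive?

9

gcd(47, 15):
  47 = 3*15 + 2
  15 = 7*2 + 1
  2 = 2*1
so gcd(47, 15) = 1.
Back-substitute for Bézout coefficients:
  1 = 15 - 7*2
  ... = 15*(22) + 47*(-7)
Scale by 83: particular solution (1826, -581); reduce p mod 47: (40, -11).
General solution: p = 40 + 47t, q = -11 - 15t for integer t.
-164 ≤ 40 + 47t ≤ 242 gives t ∈ [-4, 4], which is 9 values.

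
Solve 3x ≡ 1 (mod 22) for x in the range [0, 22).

gcd(22, 3):
  22 = 7×3 + 1
  3 = 3×1
so gcd(22, 3) = 1.
Back-substitute for Bézout coefficients:
  1 = 22 - 7×3
  ... = 3×(-7) + 22×(1)
So 3×-7 ≡ 1 (mod 22), and -7 mod 22 = 15.

15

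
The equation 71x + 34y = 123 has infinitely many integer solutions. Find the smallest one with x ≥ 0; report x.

7

gcd(71, 34):
  71 = 2·34 + 3
  34 = 11·3 + 1
  3 = 3·1
so gcd(71, 34) = 1.
1 divides 123, so solutions exist.
Back-substitute for Bézout coefficients:
  1 = 34 - 11·3
  ... = 71·(-11) + 34·(23)
Scale by 123/1 = 123: (x₀, y₀) = (-1353, 2829).
General solution: x = -1353 + 34t, y = 2829 - 71t for integer t.
x ≥ 0: smallest is -1353 mod 34 = 7 (at t = 40), with y = -11.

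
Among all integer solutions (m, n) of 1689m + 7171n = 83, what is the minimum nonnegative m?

5736

gcd(7171, 1689):
  7171 = 4×1689 + 415
  1689 = 4×415 + 29
  415 = 14×29 + 9
  29 = 3×9 + 2
  9 = 4×2 + 1
  2 = 2×1
so gcd(7171, 1689) = 1.
1 divides 83, so solutions exist.
Back-substitute for Bézout coefficients:
  1 = 9 - 4×2
  ... = 1689×(-3214) + 7171×(757)
Scale by 83/1 = 83: (m₀, n₀) = (-266762, 62831).
General solution: m = -266762 + 7171t, n = 62831 - 1689t for integer t.
m ≥ 0: smallest is -266762 mod 7171 = 5736 (at t = 38), with n = -1351.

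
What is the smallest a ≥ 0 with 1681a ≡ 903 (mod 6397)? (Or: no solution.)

1713

gcd(6397, 1681):
  6397 = 3*1681 + 1354
  1681 = 1*1354 + 327
  1354 = 4*327 + 46
  327 = 7*46 + 5
  46 = 9*5 + 1
  5 = 5*1
so gcd(6397, 1681) = 1.
1 divides 903, so solutions exist.
Back-substitute for Bézout coefficients:
  1 = 46 - 9*5
  ... = 1681*(-1252) + 6397*(329)
So 1681*(-1252) ≡ 1 (mod 6397); multiply by 903: a ≡ -1130556 (mod 6397).
Smallest nonnegative: a = -1130556 mod 6397 = 1713.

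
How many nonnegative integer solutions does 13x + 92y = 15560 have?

13

gcd(92, 13) = 1  (92 = 7*13 + 1, 13 = 13*1).
Back-substituting, 13*(-7) + 92*(1) = 1.
Scale by 15560: one solution is (-108920, 15560). Reduce x mod 92: (8, 168).
General: x = 8 + 92t, y = 168 - 13t.
x ≥ 0 ⇒ t ≥ 0; y ≥ 0 ⇒ t ≤ 12. So t ∈ [0, 12]: 13 solutions.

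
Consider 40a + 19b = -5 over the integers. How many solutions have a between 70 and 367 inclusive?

gcd(40, 19):
  40 = 2×19 + 2
  19 = 9×2 + 1
  2 = 2×1
so gcd(40, 19) = 1.
Back-substitute for Bézout coefficients:
  1 = 19 - 9×2
  ... = 40×(-9) + 19×(19)
Scale by -5: particular solution (45, -95); reduce a mod 19: (7, -15).
General solution: a = 7 + 19t, b = -15 - 40t for integer t.
70 ≤ 7 + 19t ≤ 367 gives t ∈ [4, 18], which is 15 values.

15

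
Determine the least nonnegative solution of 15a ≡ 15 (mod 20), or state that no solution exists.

1

gcd(20, 15) = 5  (20 = 1×15 + 5, 15 = 3×5).
5 divides 15, so solutions exist.
Back-substituting, 15×(-1) + 20×(1) = 5.
So 15×(-1) ≡ 5 (mod 20); multiply by 3: a ≡ -3 (mod 4).
Smallest nonnegative: a = -3 mod 4 = 1.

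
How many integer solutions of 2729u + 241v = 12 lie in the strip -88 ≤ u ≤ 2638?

12

gcd(2729, 241):
  2729 = 11·241 + 78
  241 = 3·78 + 7
  78 = 11·7 + 1
  7 = 7·1
so gcd(2729, 241) = 1.
Back-substitute for Bézout coefficients:
  1 = 78 - 11·7
  ... = 2729·(34) + 241·(-385)
Scale by 12: particular solution (408, -4620); reduce u mod 241: (167, -1891).
General solution: u = 167 + 241t, v = -1891 - 2729t for integer t.
-88 ≤ 167 + 241t ≤ 2638 gives t ∈ [-1, 10], which is 12 values.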